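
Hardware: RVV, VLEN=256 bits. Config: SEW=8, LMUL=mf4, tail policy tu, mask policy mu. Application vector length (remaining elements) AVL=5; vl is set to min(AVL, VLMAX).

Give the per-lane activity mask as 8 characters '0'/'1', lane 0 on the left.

VLMAX = VLEN×LMUL/SEW = 256×1/4/8 = 8
vl ← min(5, 8) = 5
bits (lane 0 leftmost): 11111000

predicate = 11111000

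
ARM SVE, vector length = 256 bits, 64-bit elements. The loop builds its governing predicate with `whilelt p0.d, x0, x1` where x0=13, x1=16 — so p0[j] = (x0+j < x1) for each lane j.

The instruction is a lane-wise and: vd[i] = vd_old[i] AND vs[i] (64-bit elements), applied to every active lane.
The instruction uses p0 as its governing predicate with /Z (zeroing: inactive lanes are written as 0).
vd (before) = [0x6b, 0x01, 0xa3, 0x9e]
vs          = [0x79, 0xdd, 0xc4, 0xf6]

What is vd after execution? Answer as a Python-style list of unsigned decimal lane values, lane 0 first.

lane count: 256 div 64 = 4
whilelt: lane j active iff 13+j < 16 → j < 3 → 3 active
  i=0: and(0x6b,0x79) → 105
  i=1: and(0x01,0xdd) → 1
  i=2: and(0xa3,0xc4) → 128
  i=3: tail/zero → 0

vd = [105, 1, 128, 0]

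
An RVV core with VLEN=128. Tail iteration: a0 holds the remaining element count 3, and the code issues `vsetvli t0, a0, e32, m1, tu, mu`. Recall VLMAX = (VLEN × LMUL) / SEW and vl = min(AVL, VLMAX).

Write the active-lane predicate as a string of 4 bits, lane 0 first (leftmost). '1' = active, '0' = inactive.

VLMAX = (128 × 1) / 32 = 4 lanes
vl = min(AVL, VLMAX) = min(3, 4) = 3
bits (lane 0 leftmost): 1110

predicate = 1110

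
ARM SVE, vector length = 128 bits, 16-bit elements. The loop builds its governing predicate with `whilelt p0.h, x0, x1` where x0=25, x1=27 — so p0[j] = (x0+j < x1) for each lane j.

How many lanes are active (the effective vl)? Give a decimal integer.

vl = 2

128-bit reg / 16-bit elem → 8 lanes
active while 25+j < 27, i.e. j ∈ [0,2) capped at 8 ⇒ 2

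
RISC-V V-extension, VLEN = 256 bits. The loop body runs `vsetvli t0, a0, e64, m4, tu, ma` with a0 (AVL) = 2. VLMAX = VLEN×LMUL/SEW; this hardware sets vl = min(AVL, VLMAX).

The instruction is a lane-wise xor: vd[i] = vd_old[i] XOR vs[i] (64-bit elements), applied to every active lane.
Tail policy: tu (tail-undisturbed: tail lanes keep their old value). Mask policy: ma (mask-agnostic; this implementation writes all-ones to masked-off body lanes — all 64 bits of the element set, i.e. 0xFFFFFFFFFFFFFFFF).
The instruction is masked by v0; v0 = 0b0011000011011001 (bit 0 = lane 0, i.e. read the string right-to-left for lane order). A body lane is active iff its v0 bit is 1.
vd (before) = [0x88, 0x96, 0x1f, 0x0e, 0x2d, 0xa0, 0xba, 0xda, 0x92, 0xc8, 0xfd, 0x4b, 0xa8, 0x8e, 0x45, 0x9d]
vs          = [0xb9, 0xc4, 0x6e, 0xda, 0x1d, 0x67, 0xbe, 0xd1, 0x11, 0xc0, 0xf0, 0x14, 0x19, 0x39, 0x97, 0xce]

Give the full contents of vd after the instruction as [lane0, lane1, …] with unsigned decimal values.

lanes per group: 256·4/64 = 16
vl = min(AVL, VLMAX) = min(2, 16) = 2
vd[0] xor(0x88,0xb9) -> 0x31
vd[1] mask-off/ones -> 0xffffffffffffffff
vd[2] tail/keep -> 0x1f
vd[3] tail/keep -> 0x0e
vd[4] tail/keep -> 0x2d
vd[5] tail/keep -> 0xa0
vd[6] tail/keep -> 0xba
vd[7] tail/keep -> 0xda
vd[8] tail/keep -> 0x92
vd[9] tail/keep -> 0xc8
vd[10] tail/keep -> 0xfd
vd[11] tail/keep -> 0x4b
vd[12] tail/keep -> 0xa8
vd[13] tail/keep -> 0x8e
vd[14] tail/keep -> 0x45
vd[15] tail/keep -> 0x9d

vd = [49, 18446744073709551615, 31, 14, 45, 160, 186, 218, 146, 200, 253, 75, 168, 142, 69, 157]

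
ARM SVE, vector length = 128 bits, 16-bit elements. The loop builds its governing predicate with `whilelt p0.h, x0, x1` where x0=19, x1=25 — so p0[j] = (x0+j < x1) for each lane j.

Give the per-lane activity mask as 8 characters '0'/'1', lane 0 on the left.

lane count: 128 div 16 = 8
whilelt: lane j active iff 19+j < 25 → j < 6 → 6 active
bits (lane 0 leftmost): 11111100

predicate = 11111100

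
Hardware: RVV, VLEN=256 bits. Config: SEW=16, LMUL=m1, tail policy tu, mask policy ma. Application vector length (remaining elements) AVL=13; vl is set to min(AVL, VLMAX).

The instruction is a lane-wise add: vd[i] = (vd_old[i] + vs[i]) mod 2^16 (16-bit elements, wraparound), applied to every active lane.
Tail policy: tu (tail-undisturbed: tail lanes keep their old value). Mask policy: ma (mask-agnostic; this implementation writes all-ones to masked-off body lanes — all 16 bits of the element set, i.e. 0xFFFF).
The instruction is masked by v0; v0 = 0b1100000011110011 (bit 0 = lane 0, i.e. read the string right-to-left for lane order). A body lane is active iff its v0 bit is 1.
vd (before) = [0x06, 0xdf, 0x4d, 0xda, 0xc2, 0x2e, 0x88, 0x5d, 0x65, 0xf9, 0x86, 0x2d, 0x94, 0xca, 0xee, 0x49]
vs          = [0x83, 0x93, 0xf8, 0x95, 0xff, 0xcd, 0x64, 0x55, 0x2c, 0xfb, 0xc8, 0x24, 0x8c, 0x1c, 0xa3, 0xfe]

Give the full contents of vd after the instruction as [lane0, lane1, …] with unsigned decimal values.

vd = [137, 370, 65535, 65535, 449, 251, 236, 178, 65535, 65535, 65535, 65535, 65535, 202, 238, 73]

lanes per group: 256·1/16 = 16
vl ← min(13, 16) = 13
vd[0] add(0x06,0x83) -> 0x89
vd[1] add(0xdf,0x93) -> 0x172
vd[2] mask-off/ones -> 0xffff
vd[3] mask-off/ones -> 0xffff
vd[4] add(0xc2,0xff) -> 0x1c1
vd[5] add(0x2e,0xcd) -> 0xfb
vd[6] add(0x88,0x64) -> 0xec
vd[7] add(0x5d,0x55) -> 0xb2
vd[8] mask-off/ones -> 0xffff
vd[9] mask-off/ones -> 0xffff
vd[10] mask-off/ones -> 0xffff
vd[11] mask-off/ones -> 0xffff
vd[12] mask-off/ones -> 0xffff
vd[13] tail/keep -> 0xca
vd[14] tail/keep -> 0xee
vd[15] tail/keep -> 0x49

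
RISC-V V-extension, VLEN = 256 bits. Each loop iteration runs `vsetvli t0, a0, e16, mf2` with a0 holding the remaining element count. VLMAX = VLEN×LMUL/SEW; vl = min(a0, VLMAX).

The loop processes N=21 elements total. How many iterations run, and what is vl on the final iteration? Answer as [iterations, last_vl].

VLMAX = VLEN×LMUL/SEW = 256×1/2/16 = 8
21 elements at 8/iter → 3 passes, remainder 5 on the last

[iterations, last_vl] = [3, 5]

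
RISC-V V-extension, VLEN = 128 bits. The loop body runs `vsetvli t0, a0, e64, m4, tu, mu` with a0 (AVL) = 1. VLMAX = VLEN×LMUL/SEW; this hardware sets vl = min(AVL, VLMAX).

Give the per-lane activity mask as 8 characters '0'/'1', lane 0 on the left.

predicate = 10000000

lanes per group: 128·4/64 = 8
vl ← min(1, 8) = 1
bits (lane 0 leftmost): 10000000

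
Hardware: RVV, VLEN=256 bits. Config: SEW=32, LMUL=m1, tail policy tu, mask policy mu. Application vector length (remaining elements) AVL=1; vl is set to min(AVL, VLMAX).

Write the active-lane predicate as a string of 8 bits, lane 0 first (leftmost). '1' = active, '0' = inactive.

predicate = 10000000

VLMAX = VLEN×LMUL/SEW = 256×1/32 = 8
vl ← min(1, 8) = 1
bits (lane 0 leftmost): 10000000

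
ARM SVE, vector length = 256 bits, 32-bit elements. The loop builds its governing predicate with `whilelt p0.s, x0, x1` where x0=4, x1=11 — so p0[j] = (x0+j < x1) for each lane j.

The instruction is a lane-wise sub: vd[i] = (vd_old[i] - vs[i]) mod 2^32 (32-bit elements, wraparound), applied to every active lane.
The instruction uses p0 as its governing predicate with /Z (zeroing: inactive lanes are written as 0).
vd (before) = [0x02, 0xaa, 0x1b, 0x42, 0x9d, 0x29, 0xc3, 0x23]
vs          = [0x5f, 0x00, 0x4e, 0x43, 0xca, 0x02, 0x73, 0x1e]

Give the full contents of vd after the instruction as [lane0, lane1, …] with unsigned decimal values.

vd = [4294967203, 170, 4294967245, 4294967295, 4294967251, 39, 80, 0]

register lanes = 256/32 = 8
active while 4+j < 11, i.e. j ∈ [0,7) capped at 8 ⇒ 7
lane  0: sub(0x02,0x5f) ⇒ 0xffffffa3
lane  1: sub(0xaa,0x00) ⇒ 0xaa
lane  2: sub(0x1b,0x4e) ⇒ 0xffffffcd
lane  3: sub(0x42,0x43) ⇒ 0xffffffff
lane  4: sub(0x9d,0xca) ⇒ 0xffffffd3
lane  5: sub(0x29,0x02) ⇒ 0x27
lane  6: sub(0xc3,0x73) ⇒ 0x50
lane  7: tail/zero ⇒ 0x00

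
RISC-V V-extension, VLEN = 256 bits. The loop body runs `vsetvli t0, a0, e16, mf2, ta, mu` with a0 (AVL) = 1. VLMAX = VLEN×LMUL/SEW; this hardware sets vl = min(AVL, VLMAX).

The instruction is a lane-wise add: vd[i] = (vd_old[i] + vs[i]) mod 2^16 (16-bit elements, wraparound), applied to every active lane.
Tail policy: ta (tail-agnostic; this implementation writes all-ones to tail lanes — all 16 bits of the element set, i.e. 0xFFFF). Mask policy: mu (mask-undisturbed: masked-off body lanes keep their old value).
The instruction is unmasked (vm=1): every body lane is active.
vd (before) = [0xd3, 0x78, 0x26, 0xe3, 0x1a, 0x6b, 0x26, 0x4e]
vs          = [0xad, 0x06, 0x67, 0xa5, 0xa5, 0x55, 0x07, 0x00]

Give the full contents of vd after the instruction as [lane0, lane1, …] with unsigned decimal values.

VLMAX = VLEN×LMUL/SEW = 256×1/2/16 = 8
vl = min(AVL, VLMAX) = min(1, 8) = 1
[0] add(0xd3,0xad) = 0x180
[1] tail/ones = 0xffff
[2] tail/ones = 0xffff
[3] tail/ones = 0xffff
[4] tail/ones = 0xffff
[5] tail/ones = 0xffff
[6] tail/ones = 0xffff
[7] tail/ones = 0xffff

vd = [384, 65535, 65535, 65535, 65535, 65535, 65535, 65535]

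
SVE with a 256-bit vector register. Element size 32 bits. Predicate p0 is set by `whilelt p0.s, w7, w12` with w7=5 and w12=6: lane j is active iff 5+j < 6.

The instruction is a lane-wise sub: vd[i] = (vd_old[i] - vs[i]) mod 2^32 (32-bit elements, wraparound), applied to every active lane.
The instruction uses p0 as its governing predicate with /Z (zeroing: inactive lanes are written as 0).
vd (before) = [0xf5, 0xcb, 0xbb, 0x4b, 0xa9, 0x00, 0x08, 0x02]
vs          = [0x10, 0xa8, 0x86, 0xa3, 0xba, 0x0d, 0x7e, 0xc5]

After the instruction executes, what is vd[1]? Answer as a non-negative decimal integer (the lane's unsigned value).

register lanes = 256/32 = 8
active while 5+j < 6, i.e. j ∈ [0,1) capped at 8 ⇒ 1
[0] sub(0xf5,0x10) = 0xe5
[1] tail/zero = 0x00
[2] tail/zero = 0x00
[3] tail/zero = 0x00
[4] tail/zero = 0x00
[5] tail/zero = 0x00
[6] tail/zero = 0x00
[7] tail/zero = 0x00

vd[1] = 0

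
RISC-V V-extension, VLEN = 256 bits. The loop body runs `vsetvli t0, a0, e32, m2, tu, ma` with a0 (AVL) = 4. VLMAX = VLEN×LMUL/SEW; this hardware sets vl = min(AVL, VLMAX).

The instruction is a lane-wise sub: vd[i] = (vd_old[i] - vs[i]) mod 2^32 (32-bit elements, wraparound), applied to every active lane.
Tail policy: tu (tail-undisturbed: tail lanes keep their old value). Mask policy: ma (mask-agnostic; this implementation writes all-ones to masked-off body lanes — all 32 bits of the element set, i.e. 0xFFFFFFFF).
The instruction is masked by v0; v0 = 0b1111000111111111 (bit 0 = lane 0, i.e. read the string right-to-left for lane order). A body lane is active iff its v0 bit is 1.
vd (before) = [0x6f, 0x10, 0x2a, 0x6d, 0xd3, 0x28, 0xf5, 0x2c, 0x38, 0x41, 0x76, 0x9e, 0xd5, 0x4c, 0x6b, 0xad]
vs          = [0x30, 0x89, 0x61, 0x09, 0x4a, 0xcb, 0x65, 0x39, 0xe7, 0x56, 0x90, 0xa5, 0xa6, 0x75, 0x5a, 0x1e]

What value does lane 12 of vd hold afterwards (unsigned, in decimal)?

lanes per group: 256·2/32 = 16
vl ← min(4, 16) = 4
lane  0: sub(0x6f,0x30) ⇒ 0x3f
lane  1: sub(0x10,0x89) ⇒ 0xffffff87
lane  2: sub(0x2a,0x61) ⇒ 0xffffffc9
lane  3: sub(0x6d,0x09) ⇒ 0x64
lane  4: tail/keep ⇒ 0xd3
lane  5: tail/keep ⇒ 0x28
lane  6: tail/keep ⇒ 0xf5
lane  7: tail/keep ⇒ 0x2c
lane  8: tail/keep ⇒ 0x38
lane  9: tail/keep ⇒ 0x41
lane 10: tail/keep ⇒ 0x76
lane 11: tail/keep ⇒ 0x9e
lane 12: tail/keep ⇒ 0xd5
lane 13: tail/keep ⇒ 0x4c
lane 14: tail/keep ⇒ 0x6b
lane 15: tail/keep ⇒ 0xad

vd[12] = 213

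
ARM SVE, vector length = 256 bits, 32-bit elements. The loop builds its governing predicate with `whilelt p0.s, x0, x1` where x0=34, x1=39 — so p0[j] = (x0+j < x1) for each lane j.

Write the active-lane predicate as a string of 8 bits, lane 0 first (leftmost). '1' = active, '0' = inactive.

register lanes = 256/32 = 8
p0[j] = (34+j < 39); true for j=0..4 → 5 lanes set
bits (lane 0 leftmost): 11111000

predicate = 11111000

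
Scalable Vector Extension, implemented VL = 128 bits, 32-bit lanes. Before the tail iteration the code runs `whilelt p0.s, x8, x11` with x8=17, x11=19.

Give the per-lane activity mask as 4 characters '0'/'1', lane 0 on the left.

lane count: 128 div 32 = 4
whilelt: lane j active iff 17+j < 19 → j < 2 → 2 active
bits (lane 0 leftmost): 1100

predicate = 1100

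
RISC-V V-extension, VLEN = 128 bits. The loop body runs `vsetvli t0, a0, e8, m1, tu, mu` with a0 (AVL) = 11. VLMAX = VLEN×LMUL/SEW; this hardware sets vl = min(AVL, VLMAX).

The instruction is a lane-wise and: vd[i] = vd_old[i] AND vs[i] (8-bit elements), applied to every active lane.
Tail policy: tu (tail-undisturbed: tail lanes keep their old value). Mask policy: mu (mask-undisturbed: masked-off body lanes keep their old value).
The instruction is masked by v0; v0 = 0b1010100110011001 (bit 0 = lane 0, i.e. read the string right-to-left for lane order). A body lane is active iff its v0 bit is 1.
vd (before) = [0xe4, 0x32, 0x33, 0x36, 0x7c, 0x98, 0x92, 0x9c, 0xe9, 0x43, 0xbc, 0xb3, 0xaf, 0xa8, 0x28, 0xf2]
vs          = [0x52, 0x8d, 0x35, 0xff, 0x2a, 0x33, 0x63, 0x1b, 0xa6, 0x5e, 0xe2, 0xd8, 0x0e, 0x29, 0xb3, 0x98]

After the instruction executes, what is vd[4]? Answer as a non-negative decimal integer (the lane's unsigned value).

vd[4] = 40

VLMAX = (128 × 1) / 8 = 16 lanes
vl ← min(11, 16) = 11
[0] and(0xe4,0x52) = 0x40
[1] mask-off/keep = 0x32
[2] mask-off/keep = 0x33
[3] and(0x36,0xff) = 0x36
[4] and(0x7c,0x2a) = 0x28
[5] mask-off/keep = 0x98
[6] mask-off/keep = 0x92
[7] and(0x9c,0x1b) = 0x18
[8] and(0xe9,0xa6) = 0xa0
[9] mask-off/keep = 0x43
[10] mask-off/keep = 0xbc
[11] tail/keep = 0xb3
[12] tail/keep = 0xaf
[13] tail/keep = 0xa8
[14] tail/keep = 0x28
[15] tail/keep = 0xf2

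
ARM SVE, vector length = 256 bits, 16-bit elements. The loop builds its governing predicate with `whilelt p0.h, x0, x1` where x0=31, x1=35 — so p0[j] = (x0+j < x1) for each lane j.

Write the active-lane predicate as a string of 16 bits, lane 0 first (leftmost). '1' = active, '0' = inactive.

predicate = 1111000000000000

lane count: 256 div 16 = 16
p0[j] = (31+j < 35); true for j=0..3 → 4 lanes set
bits (lane 0 leftmost): 1111000000000000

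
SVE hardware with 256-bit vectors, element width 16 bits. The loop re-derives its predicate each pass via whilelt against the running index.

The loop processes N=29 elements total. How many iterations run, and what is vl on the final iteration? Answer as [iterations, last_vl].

[iterations, last_vl] = [2, 13]

lane count: 256 div 16 = 16
N=29: ⌈29/16⌉ = 2 iters; last vl = 29 − 1×16 = 13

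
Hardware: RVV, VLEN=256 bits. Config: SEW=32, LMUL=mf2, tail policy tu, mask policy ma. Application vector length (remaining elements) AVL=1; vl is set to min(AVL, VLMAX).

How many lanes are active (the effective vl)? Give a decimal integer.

vl = 1

VLMAX = (256 × 1/2) / 32 = 4 lanes
AVL=1 ≤ VLMAX=4, so vl = 1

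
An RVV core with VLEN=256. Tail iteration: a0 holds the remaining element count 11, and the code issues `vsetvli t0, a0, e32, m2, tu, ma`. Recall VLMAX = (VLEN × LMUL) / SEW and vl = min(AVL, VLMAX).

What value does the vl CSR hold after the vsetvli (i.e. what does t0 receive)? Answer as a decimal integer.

vl = 11

VLMAX = (256 × 2) / 32 = 16 lanes
AVL=11 ≤ VLMAX=16, so vl = 11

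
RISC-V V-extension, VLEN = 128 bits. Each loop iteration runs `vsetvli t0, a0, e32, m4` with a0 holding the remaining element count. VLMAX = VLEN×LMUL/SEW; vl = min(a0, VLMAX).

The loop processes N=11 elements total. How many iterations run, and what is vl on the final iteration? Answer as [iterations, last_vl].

[iterations, last_vl] = [1, 11]

VLMAX = (128 × 4) / 32 = 16 lanes
11 elements at 16/iter → 1 passes, remainder 11 on the last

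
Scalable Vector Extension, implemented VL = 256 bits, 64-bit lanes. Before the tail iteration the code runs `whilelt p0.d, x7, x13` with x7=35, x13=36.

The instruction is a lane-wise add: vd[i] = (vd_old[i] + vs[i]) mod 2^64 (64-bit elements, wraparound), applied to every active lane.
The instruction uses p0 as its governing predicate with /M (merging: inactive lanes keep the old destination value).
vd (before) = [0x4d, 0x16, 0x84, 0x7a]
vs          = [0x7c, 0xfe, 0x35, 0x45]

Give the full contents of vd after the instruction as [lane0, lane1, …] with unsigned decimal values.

vd = [201, 22, 132, 122]

256-bit reg / 64-bit elem → 4 lanes
p0[j] = (35+j < 36); true for j=0..0 → 1 lanes set
  i=0: add(0x4d,0x7c) → 201
  i=1: tail/keep → 22
  i=2: tail/keep → 132
  i=3: tail/keep → 122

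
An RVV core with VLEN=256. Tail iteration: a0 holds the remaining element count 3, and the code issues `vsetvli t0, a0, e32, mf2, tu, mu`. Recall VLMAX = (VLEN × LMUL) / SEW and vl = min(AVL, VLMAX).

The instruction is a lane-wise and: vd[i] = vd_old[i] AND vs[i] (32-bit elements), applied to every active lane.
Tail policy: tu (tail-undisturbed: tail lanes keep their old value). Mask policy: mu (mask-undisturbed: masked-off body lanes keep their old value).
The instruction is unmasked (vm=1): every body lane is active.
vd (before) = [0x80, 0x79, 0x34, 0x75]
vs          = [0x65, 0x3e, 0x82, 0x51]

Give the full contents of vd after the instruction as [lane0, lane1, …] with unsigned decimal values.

vd = [0, 56, 0, 117]

lanes per group: 256·1/2/32 = 4
vl = min(AVL, VLMAX) = min(3, 4) = 3
[0] and(0x80,0x65) = 0x00
[1] and(0x79,0x3e) = 0x38
[2] and(0x34,0x82) = 0x00
[3] tail/keep = 0x75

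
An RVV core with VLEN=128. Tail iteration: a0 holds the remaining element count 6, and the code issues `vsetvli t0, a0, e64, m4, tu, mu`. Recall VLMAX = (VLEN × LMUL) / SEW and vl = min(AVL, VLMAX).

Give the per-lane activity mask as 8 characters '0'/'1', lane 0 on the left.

lanes per group: 128·4/64 = 8
vl ← min(6, 8) = 6
bits (lane 0 leftmost): 11111100

predicate = 11111100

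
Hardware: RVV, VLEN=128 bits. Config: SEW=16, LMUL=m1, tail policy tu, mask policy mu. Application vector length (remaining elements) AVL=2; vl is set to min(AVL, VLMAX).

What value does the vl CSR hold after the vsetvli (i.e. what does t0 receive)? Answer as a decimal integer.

vl = 2

VLMAX = VLEN×LMUL/SEW = 128×1/16 = 8
AVL=2 ≤ VLMAX=8, so vl = 2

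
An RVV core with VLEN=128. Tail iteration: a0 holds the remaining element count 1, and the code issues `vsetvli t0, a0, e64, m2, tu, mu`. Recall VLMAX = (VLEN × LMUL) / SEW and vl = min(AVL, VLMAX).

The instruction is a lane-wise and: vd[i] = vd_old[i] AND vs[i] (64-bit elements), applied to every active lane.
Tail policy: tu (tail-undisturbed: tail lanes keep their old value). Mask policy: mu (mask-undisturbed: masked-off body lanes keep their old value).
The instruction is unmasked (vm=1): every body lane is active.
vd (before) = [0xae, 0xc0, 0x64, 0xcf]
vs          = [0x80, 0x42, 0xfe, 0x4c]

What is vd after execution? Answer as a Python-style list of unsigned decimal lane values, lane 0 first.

vd = [128, 192, 100, 207]

VLMAX = (128 × 2) / 64 = 4 lanes
vl = min(AVL, VLMAX) = min(1, 4) = 1
vd[0] and(0xae,0x80) -> 0x80
vd[1] tail/keep -> 0xc0
vd[2] tail/keep -> 0x64
vd[3] tail/keep -> 0xcf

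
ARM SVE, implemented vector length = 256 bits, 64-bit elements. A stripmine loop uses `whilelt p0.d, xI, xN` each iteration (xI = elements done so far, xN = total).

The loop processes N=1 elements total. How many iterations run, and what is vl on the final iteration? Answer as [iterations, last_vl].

register lanes = 256/64 = 4
iterations = ceil(1/4) = 1; final-pass vl = 1

[iterations, last_vl] = [1, 1]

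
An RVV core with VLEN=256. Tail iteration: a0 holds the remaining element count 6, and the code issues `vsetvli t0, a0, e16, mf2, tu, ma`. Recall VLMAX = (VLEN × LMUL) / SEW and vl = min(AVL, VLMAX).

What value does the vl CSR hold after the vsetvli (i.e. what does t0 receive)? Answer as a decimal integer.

vl = 6

VLMAX = (256 × 1/2) / 16 = 8 lanes
AVL=6 ≤ VLMAX=8, so vl = 6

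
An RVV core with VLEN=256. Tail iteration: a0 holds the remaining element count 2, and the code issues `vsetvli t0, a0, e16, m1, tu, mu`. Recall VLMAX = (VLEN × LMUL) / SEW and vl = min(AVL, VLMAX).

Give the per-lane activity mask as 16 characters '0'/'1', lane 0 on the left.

predicate = 1100000000000000

lanes per group: 256·1/16 = 16
AVL=2 ≤ VLMAX=16, so vl = 2
bits (lane 0 leftmost): 1100000000000000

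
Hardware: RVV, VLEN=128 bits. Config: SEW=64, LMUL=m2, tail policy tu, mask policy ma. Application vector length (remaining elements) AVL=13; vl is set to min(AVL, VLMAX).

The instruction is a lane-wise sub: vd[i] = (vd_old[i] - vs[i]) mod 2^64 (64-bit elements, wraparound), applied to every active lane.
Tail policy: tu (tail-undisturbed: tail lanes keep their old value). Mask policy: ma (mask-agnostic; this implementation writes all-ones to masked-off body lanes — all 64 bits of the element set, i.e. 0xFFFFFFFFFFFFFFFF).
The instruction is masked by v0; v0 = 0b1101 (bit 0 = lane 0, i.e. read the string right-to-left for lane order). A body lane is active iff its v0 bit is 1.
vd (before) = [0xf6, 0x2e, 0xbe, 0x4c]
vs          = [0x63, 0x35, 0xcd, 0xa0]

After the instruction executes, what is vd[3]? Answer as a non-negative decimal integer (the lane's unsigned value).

VLMAX = VLEN×LMUL/SEW = 128×2/64 = 4
vl = min(AVL, VLMAX) = min(13, 4) = 4
lane  0: sub(0xf6,0x63) ⇒ 0x93
lane  1: mask-off/ones ⇒ 0xffffffffffffffff
lane  2: sub(0xbe,0xcd) ⇒ 0xfffffffffffffff1
lane  3: sub(0x4c,0xa0) ⇒ 0xffffffffffffffac

vd[3] = 18446744073709551532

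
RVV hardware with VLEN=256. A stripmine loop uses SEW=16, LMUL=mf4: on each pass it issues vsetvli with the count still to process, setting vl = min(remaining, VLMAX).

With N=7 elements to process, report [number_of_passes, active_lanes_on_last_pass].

VLMAX = VLEN×LMUL/SEW = 256×1/4/16 = 4
iterations = ceil(7/4) = 2; final-pass vl = 3

[iterations, last_vl] = [2, 3]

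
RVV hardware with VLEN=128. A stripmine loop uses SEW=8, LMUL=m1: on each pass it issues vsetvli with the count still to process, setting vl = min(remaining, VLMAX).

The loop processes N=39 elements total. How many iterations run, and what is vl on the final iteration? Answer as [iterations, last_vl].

VLMAX = VLEN×LMUL/SEW = 128×1/8 = 16
39 elements at 16/iter → 3 passes, remainder 7 on the last

[iterations, last_vl] = [3, 7]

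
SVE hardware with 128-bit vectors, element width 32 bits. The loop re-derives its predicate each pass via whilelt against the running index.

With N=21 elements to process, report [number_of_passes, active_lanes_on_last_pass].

[iterations, last_vl] = [6, 1]

lane count: 128 div 32 = 4
21 elements at 4/iter → 6 passes, remainder 1 on the last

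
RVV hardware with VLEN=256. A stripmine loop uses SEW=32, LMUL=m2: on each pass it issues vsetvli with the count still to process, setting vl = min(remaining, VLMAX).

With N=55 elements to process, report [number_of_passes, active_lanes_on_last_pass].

[iterations, last_vl] = [4, 7]

VLMAX = (256 × 2) / 32 = 16 lanes
N=55: ⌈55/16⌉ = 4 iters; last vl = 55 − 3×16 = 7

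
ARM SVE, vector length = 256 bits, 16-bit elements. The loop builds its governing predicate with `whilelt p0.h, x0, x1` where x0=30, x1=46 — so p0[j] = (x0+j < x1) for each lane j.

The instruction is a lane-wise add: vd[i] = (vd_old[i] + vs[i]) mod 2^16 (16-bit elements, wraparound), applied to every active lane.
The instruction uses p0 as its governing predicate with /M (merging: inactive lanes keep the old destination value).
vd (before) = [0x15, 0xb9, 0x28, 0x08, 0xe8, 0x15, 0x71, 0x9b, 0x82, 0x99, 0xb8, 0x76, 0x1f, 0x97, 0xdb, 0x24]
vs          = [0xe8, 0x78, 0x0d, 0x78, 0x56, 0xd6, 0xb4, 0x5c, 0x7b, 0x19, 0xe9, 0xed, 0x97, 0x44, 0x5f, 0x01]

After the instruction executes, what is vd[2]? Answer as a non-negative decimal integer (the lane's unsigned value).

vd[2] = 53

256-bit reg / 16-bit elem → 16 lanes
p0[j] = (30+j < 46); true for j=0..15 → 16 lanes set
vd[0] add(0x15,0xe8) -> 0xfd
vd[1] add(0xb9,0x78) -> 0x131
vd[2] add(0x28,0x0d) -> 0x35
vd[3] add(0x08,0x78) -> 0x80
vd[4] add(0xe8,0x56) -> 0x13e
vd[5] add(0x15,0xd6) -> 0xeb
vd[6] add(0x71,0xb4) -> 0x125
vd[7] add(0x9b,0x5c) -> 0xf7
vd[8] add(0x82,0x7b) -> 0xfd
vd[9] add(0x99,0x19) -> 0xb2
vd[10] add(0xb8,0xe9) -> 0x1a1
vd[11] add(0x76,0xed) -> 0x163
vd[12] add(0x1f,0x97) -> 0xb6
vd[13] add(0x97,0x44) -> 0xdb
vd[14] add(0xdb,0x5f) -> 0x13a
vd[15] add(0x24,0x01) -> 0x25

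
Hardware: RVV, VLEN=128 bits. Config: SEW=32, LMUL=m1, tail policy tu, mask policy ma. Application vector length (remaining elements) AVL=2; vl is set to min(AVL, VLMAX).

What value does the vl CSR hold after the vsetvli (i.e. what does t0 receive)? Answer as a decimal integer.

VLMAX = (128 × 1) / 32 = 4 lanes
vl ← min(2, 4) = 2

vl = 2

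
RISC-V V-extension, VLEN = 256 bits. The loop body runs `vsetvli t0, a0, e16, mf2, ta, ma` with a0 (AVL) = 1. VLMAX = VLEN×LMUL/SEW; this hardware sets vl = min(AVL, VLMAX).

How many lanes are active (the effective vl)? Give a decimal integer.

vl = 1

lanes per group: 256·1/2/16 = 8
AVL=1 ≤ VLMAX=8, so vl = 1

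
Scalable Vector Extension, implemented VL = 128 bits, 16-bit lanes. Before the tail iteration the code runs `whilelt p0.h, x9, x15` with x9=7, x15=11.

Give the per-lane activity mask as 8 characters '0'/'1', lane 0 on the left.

register lanes = 128/16 = 8
whilelt: lane j active iff 7+j < 11 → j < 4 → 4 active
bits (lane 0 leftmost): 11110000

predicate = 11110000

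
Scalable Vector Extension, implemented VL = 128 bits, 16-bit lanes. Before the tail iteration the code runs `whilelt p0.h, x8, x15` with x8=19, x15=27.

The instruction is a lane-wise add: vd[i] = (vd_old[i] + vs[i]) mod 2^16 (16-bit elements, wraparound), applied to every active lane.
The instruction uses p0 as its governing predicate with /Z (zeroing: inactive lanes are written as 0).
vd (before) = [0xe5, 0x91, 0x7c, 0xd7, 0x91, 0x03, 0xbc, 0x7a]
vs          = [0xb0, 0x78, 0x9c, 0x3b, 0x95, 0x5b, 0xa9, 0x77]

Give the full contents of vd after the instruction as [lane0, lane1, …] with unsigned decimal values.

register lanes = 128/16 = 8
active while 19+j < 27, i.e. j ∈ [0,8) capped at 8 ⇒ 8
[0] add(0xe5,0xb0) = 0x195
[1] add(0x91,0x78) = 0x109
[2] add(0x7c,0x9c) = 0x118
[3] add(0xd7,0x3b) = 0x112
[4] add(0x91,0x95) = 0x126
[5] add(0x03,0x5b) = 0x5e
[6] add(0xbc,0xa9) = 0x165
[7] add(0x7a,0x77) = 0xf1

vd = [405, 265, 280, 274, 294, 94, 357, 241]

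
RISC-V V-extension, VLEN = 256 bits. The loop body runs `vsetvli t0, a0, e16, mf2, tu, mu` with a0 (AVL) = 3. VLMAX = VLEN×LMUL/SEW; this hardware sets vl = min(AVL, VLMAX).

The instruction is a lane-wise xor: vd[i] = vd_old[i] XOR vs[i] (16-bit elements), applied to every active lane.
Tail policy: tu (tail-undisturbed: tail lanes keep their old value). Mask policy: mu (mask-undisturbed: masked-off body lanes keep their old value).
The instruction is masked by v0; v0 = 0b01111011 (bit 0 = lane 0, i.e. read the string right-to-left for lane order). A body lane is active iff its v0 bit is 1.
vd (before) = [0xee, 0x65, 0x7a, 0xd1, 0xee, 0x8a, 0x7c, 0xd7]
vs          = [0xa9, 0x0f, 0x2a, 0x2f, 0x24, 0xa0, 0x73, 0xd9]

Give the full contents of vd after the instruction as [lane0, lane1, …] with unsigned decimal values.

vd = [71, 106, 122, 209, 238, 138, 124, 215]

lanes per group: 256·1/2/16 = 8
vl = min(AVL, VLMAX) = min(3, 8) = 3
  i=0: xor(0xee,0xa9) → 71
  i=1: xor(0x65,0x0f) → 106
  i=2: mask-off/keep → 122
  i=3: tail/keep → 209
  i=4: tail/keep → 238
  i=5: tail/keep → 138
  i=6: tail/keep → 124
  i=7: tail/keep → 215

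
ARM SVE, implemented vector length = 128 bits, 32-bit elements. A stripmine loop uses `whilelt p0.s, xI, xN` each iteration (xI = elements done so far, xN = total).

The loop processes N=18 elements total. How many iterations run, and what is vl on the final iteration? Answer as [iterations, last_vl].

[iterations, last_vl] = [5, 2]

128-bit reg / 32-bit elem → 4 lanes
N=18: ⌈18/4⌉ = 5 iters; last vl = 18 − 4×4 = 2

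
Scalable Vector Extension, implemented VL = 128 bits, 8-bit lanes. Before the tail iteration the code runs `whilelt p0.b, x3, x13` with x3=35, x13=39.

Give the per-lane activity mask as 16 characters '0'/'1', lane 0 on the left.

predicate = 1111000000000000

lane count: 128 div 8 = 16
p0[j] = (35+j < 39); true for j=0..3 → 4 lanes set
bits (lane 0 leftmost): 1111000000000000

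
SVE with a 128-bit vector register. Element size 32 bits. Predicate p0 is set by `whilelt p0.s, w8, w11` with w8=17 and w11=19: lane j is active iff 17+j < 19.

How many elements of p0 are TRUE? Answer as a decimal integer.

128-bit reg / 32-bit elem → 4 lanes
p0[j] = (17+j < 19); true for j=0..1 → 2 lanes set

vl = 2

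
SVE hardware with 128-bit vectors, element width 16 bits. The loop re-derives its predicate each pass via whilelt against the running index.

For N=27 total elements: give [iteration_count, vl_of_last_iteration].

[iterations, last_vl] = [4, 3]

register lanes = 128/16 = 8
N=27: ⌈27/8⌉ = 4 iters; last vl = 27 − 3×8 = 3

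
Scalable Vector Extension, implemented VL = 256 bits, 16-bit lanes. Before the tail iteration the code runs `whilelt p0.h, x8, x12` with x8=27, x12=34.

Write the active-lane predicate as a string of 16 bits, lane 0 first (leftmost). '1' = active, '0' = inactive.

register lanes = 256/16 = 16
whilelt: lane j active iff 27+j < 34 → j < 7 → 7 active
bits (lane 0 leftmost): 1111111000000000

predicate = 1111111000000000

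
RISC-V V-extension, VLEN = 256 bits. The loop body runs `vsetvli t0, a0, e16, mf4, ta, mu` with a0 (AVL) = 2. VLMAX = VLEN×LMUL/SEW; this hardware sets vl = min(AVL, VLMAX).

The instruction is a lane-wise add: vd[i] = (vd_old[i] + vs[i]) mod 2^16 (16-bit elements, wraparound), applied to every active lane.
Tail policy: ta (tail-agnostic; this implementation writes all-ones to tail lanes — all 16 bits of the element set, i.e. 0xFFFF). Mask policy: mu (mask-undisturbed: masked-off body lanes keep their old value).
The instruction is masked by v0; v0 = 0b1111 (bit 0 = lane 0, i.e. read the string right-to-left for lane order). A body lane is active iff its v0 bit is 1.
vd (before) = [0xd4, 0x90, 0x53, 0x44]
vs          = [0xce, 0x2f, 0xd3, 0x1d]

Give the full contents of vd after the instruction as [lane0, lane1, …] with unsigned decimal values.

VLMAX = VLEN×LMUL/SEW = 256×1/4/16 = 4
vl ← min(2, 4) = 2
lane  0: add(0xd4,0xce) ⇒ 0x1a2
lane  1: add(0x90,0x2f) ⇒ 0xbf
lane  2: tail/ones ⇒ 0xffff
lane  3: tail/ones ⇒ 0xffff

vd = [418, 191, 65535, 65535]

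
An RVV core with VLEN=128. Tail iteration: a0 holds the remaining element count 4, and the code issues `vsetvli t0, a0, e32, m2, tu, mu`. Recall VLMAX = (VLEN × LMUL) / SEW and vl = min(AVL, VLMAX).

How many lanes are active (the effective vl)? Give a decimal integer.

lanes per group: 128·2/32 = 8
vl ← min(4, 8) = 4

vl = 4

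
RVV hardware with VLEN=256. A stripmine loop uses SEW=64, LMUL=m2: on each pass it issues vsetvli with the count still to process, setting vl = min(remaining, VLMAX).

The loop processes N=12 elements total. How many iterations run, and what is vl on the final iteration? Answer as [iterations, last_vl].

[iterations, last_vl] = [2, 4]

VLMAX = VLEN×LMUL/SEW = 256×2/64 = 8
N=12: ⌈12/8⌉ = 2 iters; last vl = 12 − 1×8 = 4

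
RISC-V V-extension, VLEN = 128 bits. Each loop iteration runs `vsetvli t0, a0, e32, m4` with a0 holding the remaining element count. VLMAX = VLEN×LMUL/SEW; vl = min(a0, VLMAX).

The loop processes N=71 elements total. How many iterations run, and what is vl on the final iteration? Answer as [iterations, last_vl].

VLMAX = (128 × 4) / 32 = 16 lanes
71 elements at 16/iter → 5 passes, remainder 7 on the last

[iterations, last_vl] = [5, 7]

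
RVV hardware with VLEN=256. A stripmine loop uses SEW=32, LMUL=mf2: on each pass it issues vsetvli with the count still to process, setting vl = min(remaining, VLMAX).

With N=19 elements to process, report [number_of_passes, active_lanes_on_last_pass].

[iterations, last_vl] = [5, 3]

VLMAX = (256 × 1/2) / 32 = 4 lanes
iterations = ceil(19/4) = 5; final-pass vl = 3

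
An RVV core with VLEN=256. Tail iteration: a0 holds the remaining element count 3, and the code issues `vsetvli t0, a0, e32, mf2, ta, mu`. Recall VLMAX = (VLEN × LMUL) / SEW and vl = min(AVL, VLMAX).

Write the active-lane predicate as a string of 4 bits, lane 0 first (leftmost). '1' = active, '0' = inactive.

predicate = 1110

VLMAX = VLEN×LMUL/SEW = 256×1/2/32 = 4
vl ← min(3, 4) = 3
bits (lane 0 leftmost): 1110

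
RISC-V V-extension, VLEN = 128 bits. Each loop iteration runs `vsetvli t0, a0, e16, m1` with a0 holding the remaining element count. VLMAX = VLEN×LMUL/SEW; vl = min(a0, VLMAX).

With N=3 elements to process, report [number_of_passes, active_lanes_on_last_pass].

[iterations, last_vl] = [1, 3]

VLMAX = VLEN×LMUL/SEW = 128×1/16 = 8
3 elements at 8/iter → 1 passes, remainder 3 on the last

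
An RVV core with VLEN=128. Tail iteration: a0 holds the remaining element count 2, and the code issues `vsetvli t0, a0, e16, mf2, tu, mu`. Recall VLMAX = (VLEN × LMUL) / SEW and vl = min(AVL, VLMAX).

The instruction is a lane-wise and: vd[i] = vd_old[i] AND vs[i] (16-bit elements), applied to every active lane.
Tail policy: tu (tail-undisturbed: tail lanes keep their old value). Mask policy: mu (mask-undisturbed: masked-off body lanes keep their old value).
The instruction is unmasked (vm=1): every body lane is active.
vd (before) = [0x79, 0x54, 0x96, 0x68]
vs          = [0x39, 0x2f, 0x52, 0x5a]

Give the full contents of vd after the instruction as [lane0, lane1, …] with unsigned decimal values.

lanes per group: 128·1/2/16 = 4
AVL=2 ≤ VLMAX=4, so vl = 2
lane  0: and(0x79,0x39) ⇒ 0x39
lane  1: and(0x54,0x2f) ⇒ 0x04
lane  2: tail/keep ⇒ 0x96
lane  3: tail/keep ⇒ 0x68

vd = [57, 4, 150, 104]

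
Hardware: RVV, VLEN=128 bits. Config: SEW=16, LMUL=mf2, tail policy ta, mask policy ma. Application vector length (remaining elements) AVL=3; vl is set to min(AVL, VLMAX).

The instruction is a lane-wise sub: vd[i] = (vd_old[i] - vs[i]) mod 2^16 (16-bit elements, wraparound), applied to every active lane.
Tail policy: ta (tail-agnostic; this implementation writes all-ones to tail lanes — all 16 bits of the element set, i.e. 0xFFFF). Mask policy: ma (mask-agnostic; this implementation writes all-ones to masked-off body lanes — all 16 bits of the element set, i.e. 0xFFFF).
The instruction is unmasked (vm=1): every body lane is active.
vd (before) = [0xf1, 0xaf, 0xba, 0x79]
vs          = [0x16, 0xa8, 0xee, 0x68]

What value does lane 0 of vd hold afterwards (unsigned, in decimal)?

vd[0] = 219

VLMAX = (128 × 1/2) / 16 = 4 lanes
vl = min(AVL, VLMAX) = min(3, 4) = 3
lane  0: sub(0xf1,0x16) ⇒ 0xdb
lane  1: sub(0xaf,0xa8) ⇒ 0x07
lane  2: sub(0xba,0xee) ⇒ 0xffcc
lane  3: tail/ones ⇒ 0xffff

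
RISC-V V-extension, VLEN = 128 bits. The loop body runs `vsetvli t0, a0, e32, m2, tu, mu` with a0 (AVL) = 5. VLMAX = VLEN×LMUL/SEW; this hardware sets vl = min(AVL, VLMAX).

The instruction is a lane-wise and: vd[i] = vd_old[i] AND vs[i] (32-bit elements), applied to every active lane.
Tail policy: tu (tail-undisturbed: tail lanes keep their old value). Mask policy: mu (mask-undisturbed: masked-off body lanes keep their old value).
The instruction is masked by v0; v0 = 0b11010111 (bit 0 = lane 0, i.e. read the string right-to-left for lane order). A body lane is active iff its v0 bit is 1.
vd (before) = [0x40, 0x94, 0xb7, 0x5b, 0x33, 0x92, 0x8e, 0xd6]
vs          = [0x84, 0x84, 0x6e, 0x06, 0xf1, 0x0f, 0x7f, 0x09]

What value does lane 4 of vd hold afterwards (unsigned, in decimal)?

lanes per group: 128·2/32 = 8
vl ← min(5, 8) = 5
vd[0] and(0x40,0x84) -> 0x00
vd[1] and(0x94,0x84) -> 0x84
vd[2] and(0xb7,0x6e) -> 0x26
vd[3] mask-off/keep -> 0x5b
vd[4] and(0x33,0xf1) -> 0x31
vd[5] tail/keep -> 0x92
vd[6] tail/keep -> 0x8e
vd[7] tail/keep -> 0xd6

vd[4] = 49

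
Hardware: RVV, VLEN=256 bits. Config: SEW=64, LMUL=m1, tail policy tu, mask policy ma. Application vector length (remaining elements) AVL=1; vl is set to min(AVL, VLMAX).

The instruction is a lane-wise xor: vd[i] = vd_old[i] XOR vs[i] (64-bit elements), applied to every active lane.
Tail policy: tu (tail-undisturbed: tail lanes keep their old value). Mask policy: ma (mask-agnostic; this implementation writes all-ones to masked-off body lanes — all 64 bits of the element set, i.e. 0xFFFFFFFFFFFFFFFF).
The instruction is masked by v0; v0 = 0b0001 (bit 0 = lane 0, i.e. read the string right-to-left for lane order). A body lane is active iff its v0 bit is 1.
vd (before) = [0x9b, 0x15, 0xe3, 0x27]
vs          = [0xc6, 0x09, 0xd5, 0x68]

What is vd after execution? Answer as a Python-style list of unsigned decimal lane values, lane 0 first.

lanes per group: 256·1/64 = 4
vl = min(AVL, VLMAX) = min(1, 4) = 1
  i=0: xor(0x9b,0xc6) → 93
  i=1: tail/keep → 21
  i=2: tail/keep → 227
  i=3: tail/keep → 39

vd = [93, 21, 227, 39]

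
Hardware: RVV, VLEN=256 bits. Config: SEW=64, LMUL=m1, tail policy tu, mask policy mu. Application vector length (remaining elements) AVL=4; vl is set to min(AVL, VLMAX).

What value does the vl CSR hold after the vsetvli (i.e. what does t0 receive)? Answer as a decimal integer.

lanes per group: 256·1/64 = 4
vl = min(AVL, VLMAX) = min(4, 4) = 4

vl = 4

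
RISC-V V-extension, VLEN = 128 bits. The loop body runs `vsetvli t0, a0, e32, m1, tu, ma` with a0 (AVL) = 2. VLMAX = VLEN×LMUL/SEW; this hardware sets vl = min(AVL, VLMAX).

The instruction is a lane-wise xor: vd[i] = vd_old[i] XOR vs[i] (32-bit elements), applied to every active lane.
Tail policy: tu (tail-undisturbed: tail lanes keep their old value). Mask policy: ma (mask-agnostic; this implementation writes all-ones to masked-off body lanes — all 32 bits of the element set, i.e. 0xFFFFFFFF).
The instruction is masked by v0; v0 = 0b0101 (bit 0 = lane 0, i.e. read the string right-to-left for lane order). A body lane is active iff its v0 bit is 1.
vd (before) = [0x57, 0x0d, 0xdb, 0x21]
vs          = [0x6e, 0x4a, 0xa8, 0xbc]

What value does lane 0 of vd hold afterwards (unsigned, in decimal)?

vd[0] = 57

VLMAX = (128 × 1) / 32 = 4 lanes
vl ← min(2, 4) = 2
lane  0: xor(0x57,0x6e) ⇒ 0x39
lane  1: mask-off/ones ⇒ 0xffffffff
lane  2: tail/keep ⇒ 0xdb
lane  3: tail/keep ⇒ 0x21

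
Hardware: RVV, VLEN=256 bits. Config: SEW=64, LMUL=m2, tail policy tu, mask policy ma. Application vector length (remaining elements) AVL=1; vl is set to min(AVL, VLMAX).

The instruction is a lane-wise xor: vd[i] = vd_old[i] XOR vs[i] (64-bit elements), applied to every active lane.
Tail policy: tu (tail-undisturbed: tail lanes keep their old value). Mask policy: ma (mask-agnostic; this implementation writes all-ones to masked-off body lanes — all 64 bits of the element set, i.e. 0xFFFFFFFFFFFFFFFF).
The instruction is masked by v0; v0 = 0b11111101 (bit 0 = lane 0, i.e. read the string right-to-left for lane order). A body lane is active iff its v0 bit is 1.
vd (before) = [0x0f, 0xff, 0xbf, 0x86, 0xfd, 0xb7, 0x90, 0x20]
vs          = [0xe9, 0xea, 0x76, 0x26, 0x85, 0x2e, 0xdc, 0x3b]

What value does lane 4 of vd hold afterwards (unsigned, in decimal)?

vd[4] = 253

VLMAX = (256 × 2) / 64 = 8 lanes
AVL=1 ≤ VLMAX=8, so vl = 1
  i=0: xor(0x0f,0xe9) → 230
  i=1: tail/keep → 255
  i=2: tail/keep → 191
  i=3: tail/keep → 134
  i=4: tail/keep → 253
  i=5: tail/keep → 183
  i=6: tail/keep → 144
  i=7: tail/keep → 32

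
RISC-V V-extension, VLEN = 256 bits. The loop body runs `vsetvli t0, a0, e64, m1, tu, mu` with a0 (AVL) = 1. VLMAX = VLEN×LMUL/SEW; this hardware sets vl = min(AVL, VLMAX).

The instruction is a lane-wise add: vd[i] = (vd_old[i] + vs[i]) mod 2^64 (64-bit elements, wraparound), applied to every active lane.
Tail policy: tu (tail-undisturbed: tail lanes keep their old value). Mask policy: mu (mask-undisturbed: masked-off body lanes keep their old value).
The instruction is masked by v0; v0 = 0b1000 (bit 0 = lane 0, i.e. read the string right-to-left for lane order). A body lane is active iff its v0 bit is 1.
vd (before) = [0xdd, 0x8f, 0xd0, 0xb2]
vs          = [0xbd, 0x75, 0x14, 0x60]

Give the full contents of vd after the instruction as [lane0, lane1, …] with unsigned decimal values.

vd = [221, 143, 208, 178]

VLMAX = VLEN×LMUL/SEW = 256×1/64 = 4
vl = min(AVL, VLMAX) = min(1, 4) = 1
[0] mask-off/keep = 0xdd
[1] tail/keep = 0x8f
[2] tail/keep = 0xd0
[3] tail/keep = 0xb2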